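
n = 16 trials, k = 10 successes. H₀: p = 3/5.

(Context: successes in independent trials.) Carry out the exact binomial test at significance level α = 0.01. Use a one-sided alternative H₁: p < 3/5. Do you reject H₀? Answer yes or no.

Exact binomial: n=16, k=10, p₀=3/5=0.6000
P(X≤10) from Σ C(n,i)·p₀^i·(1−p₀)^(n−i)
p-value (one-sided, H₁ less) = 0.67116
At α=0.01: p ≥ α → fail to reject H₀

reject H₀: no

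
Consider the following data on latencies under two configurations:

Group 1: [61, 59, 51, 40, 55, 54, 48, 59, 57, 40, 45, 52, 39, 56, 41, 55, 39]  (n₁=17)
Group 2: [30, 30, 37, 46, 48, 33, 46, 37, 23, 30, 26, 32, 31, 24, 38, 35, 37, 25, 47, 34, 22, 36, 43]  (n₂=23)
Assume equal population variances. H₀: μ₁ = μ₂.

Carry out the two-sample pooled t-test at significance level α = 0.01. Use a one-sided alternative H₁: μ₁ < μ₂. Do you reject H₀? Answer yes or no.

x̄₁=50.059, s₁=7.870, n₁=17
x̄₂=34.348, s₂=7.837, n₂=23
s_p² = [16·7.870² + 22·7.837²]/38 = 61.6358
SE = √(s_p²·(1/17+1/23)) = 2.5111
t = (50.059−34.348)/2.5111 = 6.2567
df = 38
p-value (one-sided, H₁ less) = 1.00000
At α=0.01: p ≥ α → fail to reject H₀

reject H₀: no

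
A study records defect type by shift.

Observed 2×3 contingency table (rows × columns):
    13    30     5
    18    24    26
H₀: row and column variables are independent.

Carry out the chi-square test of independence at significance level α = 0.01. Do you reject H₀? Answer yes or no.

Row totals [48, 68], col totals [31, 54, 31], n=116
χ² = (13−12.83)²/12.83 + (30−22.34)²/22.34 + (5−12.83)²/12.83 + (18−18.17)²/18.17 + (24−31.66)²/31.66 + (26−18.17)²/18.17 = 12.6260
df = 2
p-value (upper-tail) = 0.00181
At α=0.01: p < α → reject H₀

reject H₀: yes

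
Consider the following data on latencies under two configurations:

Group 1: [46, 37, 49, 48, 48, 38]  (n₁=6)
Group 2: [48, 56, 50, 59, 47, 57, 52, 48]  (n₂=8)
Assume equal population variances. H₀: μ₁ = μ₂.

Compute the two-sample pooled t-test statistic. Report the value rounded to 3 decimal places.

test statistic = -2.904

x̄₁=44.333, s₁=5.391, n₁=6
x̄₂=52.125, s₂=4.643, n₂=8
s_p² = [5·5.391² + 7·4.643²]/12 = 24.6840
SE = √(s_p²·(1/6+1/8)) = 2.6832
t = (44.333−52.125)/2.6832 = -2.9039
df = 12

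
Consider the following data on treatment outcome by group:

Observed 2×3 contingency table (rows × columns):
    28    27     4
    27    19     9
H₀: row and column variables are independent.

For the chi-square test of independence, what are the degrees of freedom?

df = (r−1)(c−1) = (2−1)·(3−1) = 2

degrees of freedom = 2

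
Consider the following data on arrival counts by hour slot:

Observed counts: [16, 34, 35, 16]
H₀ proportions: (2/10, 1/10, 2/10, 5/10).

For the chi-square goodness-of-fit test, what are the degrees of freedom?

degrees of freedom = 3

df = k − 1 = 4 − 1 = 3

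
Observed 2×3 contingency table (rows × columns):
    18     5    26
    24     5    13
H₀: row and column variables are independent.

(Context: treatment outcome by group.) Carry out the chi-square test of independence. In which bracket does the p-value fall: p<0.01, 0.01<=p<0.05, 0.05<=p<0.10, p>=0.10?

Row totals [49, 42], col totals [42, 10, 39], n=91
χ² = (18−22.62)²/22.62 + (5−5.38)²/5.38 + (26−21.00)²/21.00 + (24−19.38)²/19.38 + (5−4.62)²/4.62 + (13−18.00)²/18.00 = 4.6797
df = 2
p-value (upper-tail) = 0.09634
→ bracket: 0.05<=p<0.10

p-value bracket: 0.05<=p<0.10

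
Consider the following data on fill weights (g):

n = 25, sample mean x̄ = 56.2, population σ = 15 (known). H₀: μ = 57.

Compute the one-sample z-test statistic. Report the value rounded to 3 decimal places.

test statistic = -0.267

SE = σ/√n = 15/√25 = 3.0000
z = (x̄−μ₀)/SE = (56.2−57)/3.0000 = -0.2667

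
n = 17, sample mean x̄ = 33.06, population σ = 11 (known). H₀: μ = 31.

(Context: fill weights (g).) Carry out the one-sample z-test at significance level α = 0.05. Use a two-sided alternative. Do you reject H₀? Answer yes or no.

reject H₀: no

SE = σ/√n = 11/√17 = 2.6679
z = (x̄−μ₀)/SE = (33.06−31)/2.6679 = 0.7721
p-value (two-sided) = 0.44003
At α=0.05: p ≥ α → fail to reject H₀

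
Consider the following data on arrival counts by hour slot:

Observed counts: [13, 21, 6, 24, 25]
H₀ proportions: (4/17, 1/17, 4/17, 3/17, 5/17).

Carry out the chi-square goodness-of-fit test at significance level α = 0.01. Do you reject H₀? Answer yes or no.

reject H₀: yes

n = 89; E_i = n·p_i = [20.94, 5.24, 20.94, 15.71, 26.18]
χ² = (13−20.94)²/20.94 + (21−5.24)²/5.24 + (6−20.94)²/20.94 + (24−15.71)²/15.71 + (25−26.18)²/26.18 = 65.5758
df = 4
p-value (upper-tail) = 0.00000
At α=0.01: p < α → reject H₀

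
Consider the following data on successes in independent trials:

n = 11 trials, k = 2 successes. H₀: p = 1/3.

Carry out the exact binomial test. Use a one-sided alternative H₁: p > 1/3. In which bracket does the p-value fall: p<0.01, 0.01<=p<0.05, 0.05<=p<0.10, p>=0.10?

Exact binomial: n=11, k=2, p₀=1/3=0.3333
P(X≥2) from Σ C(n,i)·p₀^i·(1−p₀)^(n−i)
p-value (one-sided, H₁ greater) = 0.92485
→ bracket: p>=0.10

p-value bracket: p>=0.10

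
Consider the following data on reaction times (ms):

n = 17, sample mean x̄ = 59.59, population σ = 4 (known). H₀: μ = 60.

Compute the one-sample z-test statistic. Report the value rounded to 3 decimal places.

test statistic = -0.423

SE = σ/√n = 4/√17 = 0.9701
z = (x̄−μ₀)/SE = (59.59−60)/0.9701 = -0.4226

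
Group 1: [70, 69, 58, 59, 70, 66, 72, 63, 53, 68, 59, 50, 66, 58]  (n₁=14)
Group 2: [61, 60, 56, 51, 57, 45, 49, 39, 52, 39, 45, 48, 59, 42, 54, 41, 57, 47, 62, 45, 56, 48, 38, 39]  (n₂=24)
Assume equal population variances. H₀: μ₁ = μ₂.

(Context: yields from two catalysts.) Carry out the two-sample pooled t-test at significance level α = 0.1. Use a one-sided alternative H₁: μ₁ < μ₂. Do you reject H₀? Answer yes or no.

x̄₁=62.929, s₁=6.844, n₁=14
x̄₂=49.583, s₂=7.740, n₂=24
s_p² = [13·6.844² + 23·7.740²]/36 = 55.1878
SE = √(s_p²·(1/14+1/24)) = 2.4983
t = (62.929−49.583)/2.4983 = 5.3417
df = 36
p-value (one-sided, H₁ less) = 1.00000
At α=0.1: p ≥ α → fail to reject H₀

reject H₀: no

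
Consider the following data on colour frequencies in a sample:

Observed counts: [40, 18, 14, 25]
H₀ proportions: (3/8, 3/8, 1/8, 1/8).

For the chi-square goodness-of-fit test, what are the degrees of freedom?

df = k − 1 = 4 − 1 = 3

degrees of freedom = 3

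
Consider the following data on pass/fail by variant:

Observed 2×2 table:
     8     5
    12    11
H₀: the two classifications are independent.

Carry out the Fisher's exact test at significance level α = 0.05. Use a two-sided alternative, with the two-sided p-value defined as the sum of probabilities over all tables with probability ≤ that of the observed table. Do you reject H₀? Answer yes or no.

Margins: r₁=13, r₂=23, c₁=20, c₂=16, n=36
p_obs = C(13,8)·C(23,12)/C(36,20); sum pmf over tables with pmf ≤ p_obs
p-value (two-sided) = 0.73136
At α=0.05: p ≥ α → fail to reject H₀

reject H₀: no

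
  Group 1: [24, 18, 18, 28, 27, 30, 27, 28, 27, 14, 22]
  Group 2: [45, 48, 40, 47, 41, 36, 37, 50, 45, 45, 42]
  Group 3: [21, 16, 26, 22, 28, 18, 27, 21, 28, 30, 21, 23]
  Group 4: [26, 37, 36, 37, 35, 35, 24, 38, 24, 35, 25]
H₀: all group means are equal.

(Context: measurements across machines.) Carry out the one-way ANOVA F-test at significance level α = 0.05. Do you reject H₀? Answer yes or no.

reject H₀: yes

Group means [23.91, 43.27, 23.42, 32.00], grand mean 30.489
SSB = Σnᵢ(x̄ᵢ−x̄)² = 2899.237; SSW = ΣΣ(x−x̄ᵢ)² = 1022.008
MSB = 2899.237/3 = 966.4123; MSW = 1022.008/41 = 24.9270
F = MSB/MSW = 38.7697
df = (3, 41)
p-value (upper-tail) = 0.00000
At α=0.05: p < α → reject H₀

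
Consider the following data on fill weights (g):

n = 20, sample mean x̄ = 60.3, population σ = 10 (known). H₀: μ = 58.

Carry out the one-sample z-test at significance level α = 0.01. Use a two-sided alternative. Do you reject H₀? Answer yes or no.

reject H₀: no

SE = σ/√n = 10/√20 = 2.2361
z = (x̄−μ₀)/SE = (60.3−58)/2.2361 = 1.0286
p-value (two-sided) = 0.30367
At α=0.01: p ≥ α → fail to reject H₀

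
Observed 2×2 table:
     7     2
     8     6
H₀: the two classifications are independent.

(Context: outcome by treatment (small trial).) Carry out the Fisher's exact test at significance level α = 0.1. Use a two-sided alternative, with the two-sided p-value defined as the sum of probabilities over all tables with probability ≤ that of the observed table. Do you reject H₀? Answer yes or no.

Margins: r₁=9, r₂=14, c₁=15, c₂=8, n=23
p_obs = C(9,7)·C(14,8)/C(23,15); sum pmf over tables with pmf ≤ p_obs
p-value (two-sided) = 0.39978
At α=0.1: p ≥ α → fail to reject H₀

reject H₀: no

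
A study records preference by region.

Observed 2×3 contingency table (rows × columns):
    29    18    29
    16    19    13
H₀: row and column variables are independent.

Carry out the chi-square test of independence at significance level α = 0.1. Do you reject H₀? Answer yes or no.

reject H₀: no

Row totals [76, 48], col totals [45, 37, 42], n=124
χ² = (29−27.58)²/27.58 + (18−22.68)²/22.68 + (29−25.74)²/25.74 + (16−17.42)²/17.42 + (19−14.32)²/14.32 + (13−16.26)²/16.26 = 3.7463
df = 2
p-value (upper-tail) = 0.15364
At α=0.1: p ≥ α → fail to reject H₀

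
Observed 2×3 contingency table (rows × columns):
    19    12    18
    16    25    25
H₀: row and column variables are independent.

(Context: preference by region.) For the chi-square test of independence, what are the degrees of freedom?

degrees of freedom = 2

df = (r−1)(c−1) = (2−1)·(3−1) = 2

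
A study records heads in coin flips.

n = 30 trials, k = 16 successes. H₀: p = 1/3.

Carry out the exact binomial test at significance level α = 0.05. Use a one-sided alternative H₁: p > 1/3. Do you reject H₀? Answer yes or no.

Exact binomial: n=30, k=16, p₀=1/3=0.3333
P(X≥16) from Σ C(n,i)·p₀^i·(1−p₀)^(n−i)
p-value (one-sided, H₁ greater) = 0.01880
At α=0.05: p < α → reject H₀

reject H₀: yes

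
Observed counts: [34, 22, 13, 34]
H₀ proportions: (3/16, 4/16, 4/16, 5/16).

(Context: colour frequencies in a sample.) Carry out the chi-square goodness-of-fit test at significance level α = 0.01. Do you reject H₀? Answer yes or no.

reject H₀: yes

n = 103; E_i = n·p_i = [19.31, 25.75, 25.75, 32.19]
χ² = (34−19.31)²/19.31 + (22−25.75)²/25.75 + (13−25.75)²/25.75 + (34−32.19)²/32.19 = 18.1314
df = 3
p-value (upper-tail) = 0.00041
At α=0.01: p < α → reject H₀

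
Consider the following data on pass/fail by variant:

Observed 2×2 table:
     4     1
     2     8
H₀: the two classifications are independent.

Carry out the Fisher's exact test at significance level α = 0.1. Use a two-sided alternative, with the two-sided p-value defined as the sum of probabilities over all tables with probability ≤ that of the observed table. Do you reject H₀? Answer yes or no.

Margins: r₁=5, r₂=10, c₁=6, c₂=9, n=15
p_obs = C(5,4)·C(10,2)/C(15,6); sum pmf over tables with pmf ≤ p_obs
p-value (two-sided) = 0.08891
At α=0.1: p < α → reject H₀

reject H₀: yes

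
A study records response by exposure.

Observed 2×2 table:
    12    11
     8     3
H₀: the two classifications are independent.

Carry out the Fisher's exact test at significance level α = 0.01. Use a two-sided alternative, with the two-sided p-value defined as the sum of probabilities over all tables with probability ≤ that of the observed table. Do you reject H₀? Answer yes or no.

reject H₀: no

Margins: r₁=23, r₂=11, c₁=20, c₂=14, n=34
p_obs = C(23,12)·C(11,8)/C(34,20); sum pmf over tables with pmf ≤ p_obs
p-value (two-sided) = 0.29481
At α=0.01: p ≥ α → fail to reject H₀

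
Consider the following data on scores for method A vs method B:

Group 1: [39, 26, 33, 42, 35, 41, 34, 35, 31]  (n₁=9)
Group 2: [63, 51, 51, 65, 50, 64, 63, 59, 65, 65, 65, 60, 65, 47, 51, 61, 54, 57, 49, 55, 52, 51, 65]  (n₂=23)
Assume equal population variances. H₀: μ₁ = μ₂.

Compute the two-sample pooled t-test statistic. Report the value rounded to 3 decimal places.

x̄₁=35.111, s₁=5.036, n₁=9
x̄₂=57.739, s₂=6.454, n₂=23
s_p² = [8·5.036² + 22·6.454²]/30 = 37.3108
SE = √(s_p²·(1/9+1/23)) = 2.4016
t = (35.111−57.739)/2.4016 = -9.4219
df = 30

test statistic = -9.422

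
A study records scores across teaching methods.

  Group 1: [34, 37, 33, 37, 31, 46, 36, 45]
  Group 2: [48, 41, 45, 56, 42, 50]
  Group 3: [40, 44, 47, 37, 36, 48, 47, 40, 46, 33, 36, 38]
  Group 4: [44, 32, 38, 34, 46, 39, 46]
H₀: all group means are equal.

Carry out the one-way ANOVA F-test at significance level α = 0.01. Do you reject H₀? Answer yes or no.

reject H₀: no

Group means [37.38, 47.00, 41.00, 39.86], grand mean 40.970
SSB = Σnᵢ(x̄ᵢ−x̄)² = 330.238; SSW = ΣΣ(x−x̄ᵢ)² = 850.732
MSB = 330.238/3 = 110.0792; MSW = 850.732/29 = 29.3356
F = MSB/MSW = 3.7524
df = (3, 29)
p-value (upper-tail) = 0.02160
At α=0.01: p ≥ α → fail to reject H₀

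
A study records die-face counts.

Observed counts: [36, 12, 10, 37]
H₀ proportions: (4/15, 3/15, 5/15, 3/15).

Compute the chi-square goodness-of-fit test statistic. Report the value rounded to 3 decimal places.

n = 95; E_i = n·p_i = [25.33, 19.00, 31.67, 19.00]
χ² = (36−25.33)²/25.33 + (12−19.00)²/19.00 + (10−31.67)²/31.67 + (37−19.00)²/19.00 = 38.9474
df = 3

test statistic = 38.947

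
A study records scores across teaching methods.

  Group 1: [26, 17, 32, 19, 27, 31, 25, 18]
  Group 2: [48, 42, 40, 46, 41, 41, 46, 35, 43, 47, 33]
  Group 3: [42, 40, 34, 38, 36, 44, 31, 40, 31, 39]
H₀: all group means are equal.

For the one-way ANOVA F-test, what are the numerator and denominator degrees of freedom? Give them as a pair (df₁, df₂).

k = 3 groups, N = 29 total
df = (k−1, N−k) = (3−1, 29−3) = (2, 26)

degrees of freedom = [2, 26]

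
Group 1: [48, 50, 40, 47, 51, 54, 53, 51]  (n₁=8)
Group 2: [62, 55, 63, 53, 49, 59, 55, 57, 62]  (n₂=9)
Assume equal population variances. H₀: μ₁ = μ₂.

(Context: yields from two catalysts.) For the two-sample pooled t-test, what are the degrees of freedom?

df = n₁ + n₂ − 2 = 8 + 9 − 2 = 15

degrees of freedom = 15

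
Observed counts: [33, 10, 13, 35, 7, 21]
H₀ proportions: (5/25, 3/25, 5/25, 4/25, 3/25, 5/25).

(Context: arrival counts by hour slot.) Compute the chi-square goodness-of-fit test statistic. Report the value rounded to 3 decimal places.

n = 119; E_i = n·p_i = [23.80, 14.28, 23.80, 19.04, 14.28, 23.80]
χ² = (33−23.80)²/23.80 + (10−14.28)²/14.28 + (13−23.80)²/23.80 + (35−19.04)²/19.04 + (7−14.28)²/14.28 + (21−23.80)²/23.80 = 27.1590
df = 5

test statistic = 27.159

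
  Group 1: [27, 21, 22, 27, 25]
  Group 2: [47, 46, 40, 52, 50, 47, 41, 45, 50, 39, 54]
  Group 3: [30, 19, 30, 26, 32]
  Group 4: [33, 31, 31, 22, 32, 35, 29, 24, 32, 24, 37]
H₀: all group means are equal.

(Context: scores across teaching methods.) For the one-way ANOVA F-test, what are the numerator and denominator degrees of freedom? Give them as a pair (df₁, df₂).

k = 4 groups, N = 32 total
df = (k−1, N−k) = (4−1, 32−4) = (3, 28)

degrees of freedom = [3, 28]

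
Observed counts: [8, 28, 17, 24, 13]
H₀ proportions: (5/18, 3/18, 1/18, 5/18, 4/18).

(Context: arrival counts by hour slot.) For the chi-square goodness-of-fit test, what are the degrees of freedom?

df = k − 1 = 5 − 1 = 4

degrees of freedom = 4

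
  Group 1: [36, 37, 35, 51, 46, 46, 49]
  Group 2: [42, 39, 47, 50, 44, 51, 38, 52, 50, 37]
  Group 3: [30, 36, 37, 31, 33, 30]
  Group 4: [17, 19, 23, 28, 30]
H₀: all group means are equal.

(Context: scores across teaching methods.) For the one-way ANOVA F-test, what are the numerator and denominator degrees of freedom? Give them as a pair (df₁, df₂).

k = 4 groups, N = 28 total
df = (k−1, N−k) = (4−1, 28−4) = (3, 24)

degrees of freedom = [3, 24]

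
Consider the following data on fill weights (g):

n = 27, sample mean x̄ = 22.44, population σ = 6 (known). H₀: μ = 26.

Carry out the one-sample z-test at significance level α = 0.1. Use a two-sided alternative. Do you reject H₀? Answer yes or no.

SE = σ/√n = 6/√27 = 1.1547
z = (x̄−μ₀)/SE = (22.44−26)/1.1547 = -3.0831
p-value (two-sided) = 0.00205
At α=0.1: p < α → reject H₀

reject H₀: yes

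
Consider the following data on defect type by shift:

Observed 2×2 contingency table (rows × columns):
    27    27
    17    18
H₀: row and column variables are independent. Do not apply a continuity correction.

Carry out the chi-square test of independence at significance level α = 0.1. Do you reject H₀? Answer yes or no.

Row totals [54, 35], col totals [44, 45], n=89
χ² = (27−26.70)²/26.70 + (27−27.30)²/27.30 + (17−17.30)²/17.30 + (18−17.70)²/17.70 = 0.0173
df = 1
p-value (upper-tail) = 0.89524
At α=0.1: p ≥ α → fail to reject H₀

reject H₀: no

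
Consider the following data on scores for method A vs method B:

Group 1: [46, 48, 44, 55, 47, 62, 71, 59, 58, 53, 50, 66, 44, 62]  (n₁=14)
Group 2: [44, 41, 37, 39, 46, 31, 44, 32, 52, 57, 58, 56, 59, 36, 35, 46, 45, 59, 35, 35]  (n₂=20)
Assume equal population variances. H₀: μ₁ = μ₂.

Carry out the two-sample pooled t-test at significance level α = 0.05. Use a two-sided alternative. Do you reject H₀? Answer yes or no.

reject H₀: yes

x̄₁=54.643, s₁=8.608, n₁=14
x̄₂=44.350, s₂=9.549, n₂=20
s_p² = [13·8.608² + 19·9.549²]/32 = 84.2426
SE = √(s_p²·(1/14+1/20)) = 3.1984
t = (54.643−44.350)/3.1984 = 3.2182
df = 32
p-value (two-sided) = 0.00295
At α=0.05: p < α → reject H₀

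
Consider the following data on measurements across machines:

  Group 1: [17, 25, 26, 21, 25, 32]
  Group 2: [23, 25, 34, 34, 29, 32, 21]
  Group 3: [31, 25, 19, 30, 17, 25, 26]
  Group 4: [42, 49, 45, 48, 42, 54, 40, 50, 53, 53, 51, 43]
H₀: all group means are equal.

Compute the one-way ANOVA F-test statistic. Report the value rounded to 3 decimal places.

Group means [24.33, 28.29, 24.71, 47.50], grand mean 33.969
SSB = Σnᵢ(x̄ᵢ−x̄)² = 3579.778; SSW = ΣΣ(x−x̄ᵢ)² = 727.190
MSB = 3579.778/3 = 1193.2594; MSW = 727.190/28 = 25.9711
F = MSB/MSW = 45.9457
df = (3, 28)

test statistic = 45.946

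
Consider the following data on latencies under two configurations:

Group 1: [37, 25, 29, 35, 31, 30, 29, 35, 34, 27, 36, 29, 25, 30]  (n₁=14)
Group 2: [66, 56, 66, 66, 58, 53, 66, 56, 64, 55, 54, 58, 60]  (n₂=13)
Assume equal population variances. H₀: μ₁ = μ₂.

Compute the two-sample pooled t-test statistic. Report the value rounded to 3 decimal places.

x̄₁=30.857, s₁=3.959, n₁=14
x̄₂=59.846, s₂=5.080, n₂=13
s_p² = [13·3.959² + 12·5.080²]/25 = 20.5363
SE = √(s_p²·(1/14+1/13)) = 1.7454
t = (30.857−59.846)/1.7454 = -16.6084
df = 25

test statistic = -16.608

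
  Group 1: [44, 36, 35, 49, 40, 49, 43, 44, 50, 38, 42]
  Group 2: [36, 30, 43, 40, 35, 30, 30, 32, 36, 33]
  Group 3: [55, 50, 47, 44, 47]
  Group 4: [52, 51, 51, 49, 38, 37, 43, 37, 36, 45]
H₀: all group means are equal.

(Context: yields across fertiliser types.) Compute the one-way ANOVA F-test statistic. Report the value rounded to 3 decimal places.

Group means [42.73, 34.50, 48.60, 43.90], grand mean 41.583
SSB = Σnᵢ(x̄ᵢ−x̄)² = 815.968; SSW = ΣΣ(x−x̄ᵢ)² = 902.782
MSB = 815.968/3 = 271.9894; MSW = 902.782/32 = 28.2119
F = MSB/MSW = 9.6409
df = (3, 32)

test statistic = 9.641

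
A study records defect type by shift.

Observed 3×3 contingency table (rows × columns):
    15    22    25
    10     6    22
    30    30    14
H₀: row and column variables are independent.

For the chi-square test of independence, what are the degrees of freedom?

df = (r−1)(c−1) = (3−1)·(3−1) = 4

degrees of freedom = 4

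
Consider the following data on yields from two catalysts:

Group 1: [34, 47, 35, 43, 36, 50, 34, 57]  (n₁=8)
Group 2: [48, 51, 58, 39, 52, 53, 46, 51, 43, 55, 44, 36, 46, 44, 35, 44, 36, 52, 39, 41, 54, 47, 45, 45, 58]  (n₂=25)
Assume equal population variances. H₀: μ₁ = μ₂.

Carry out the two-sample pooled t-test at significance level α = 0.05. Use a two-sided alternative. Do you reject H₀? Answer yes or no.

reject H₀: no

x̄₁=42.000, s₁=8.685, n₁=8
x̄₂=46.480, s₂=6.678, n₂=25
s_p² = [7·8.685² + 24·6.678²]/31 = 51.5561
SE = √(s_p²·(1/8+1/25)) = 2.9166
t = (42.000−46.480)/2.9166 = -1.5360
df = 31
p-value (two-sided) = 0.13468
At α=0.05: p ≥ α → fail to reject H₀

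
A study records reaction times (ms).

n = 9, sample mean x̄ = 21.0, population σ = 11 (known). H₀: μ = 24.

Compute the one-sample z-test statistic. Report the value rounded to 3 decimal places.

test statistic = -0.818

SE = σ/√n = 11/√9 = 3.6667
z = (x̄−μ₀)/SE = (21.0−24)/3.6667 = -0.8182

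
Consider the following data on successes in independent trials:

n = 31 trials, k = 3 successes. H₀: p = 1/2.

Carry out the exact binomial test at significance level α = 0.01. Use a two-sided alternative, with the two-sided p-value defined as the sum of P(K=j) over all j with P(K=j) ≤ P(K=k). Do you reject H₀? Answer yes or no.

reject H₀: yes

Exact binomial: n=31, k=3, p₀=1/2=0.5000
P(X=j) = C(n,j)·p₀^j·(1−p₀)^(n−j); p = Σ P(X=j) over j with P(X=j) ≤ P(X=3)
p-value (two-sided) = 0.00000
At α=0.01: p < α → reject H₀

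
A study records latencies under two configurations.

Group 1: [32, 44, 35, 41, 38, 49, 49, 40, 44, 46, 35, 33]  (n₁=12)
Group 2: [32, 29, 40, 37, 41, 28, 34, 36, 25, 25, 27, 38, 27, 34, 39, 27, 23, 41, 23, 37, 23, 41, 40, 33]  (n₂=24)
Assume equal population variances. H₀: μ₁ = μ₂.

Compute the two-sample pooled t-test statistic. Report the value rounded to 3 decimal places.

test statistic = 3.576

x̄₁=40.500, s₁=5.992, n₁=12
x̄₂=32.500, s₂=6.481, n₂=24
s_p² = [11·5.992² + 23·6.481²]/34 = 40.0294
SE = √(s_p²·(1/12+1/24)) = 2.2369
t = (40.500−32.500)/2.2369 = 3.5764
df = 34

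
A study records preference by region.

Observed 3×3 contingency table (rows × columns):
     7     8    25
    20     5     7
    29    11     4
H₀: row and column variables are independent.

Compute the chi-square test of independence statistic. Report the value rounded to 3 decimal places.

test statistic = 33.277

Row totals [40, 32, 44], col totals [56, 24, 36], n=116
χ² = (7−19.31)²/19.31 + (8−8.28)²/8.28 + (25−12.41)²/12.41 + (20−15.45)²/15.45 + (5−6.62)²/6.62 + (7−9.93)²/9.93 + (29−21.24)²/21.24 + (11−9.10)²/9.10 + (4−13.66)²/13.66 = 33.2769
df = 4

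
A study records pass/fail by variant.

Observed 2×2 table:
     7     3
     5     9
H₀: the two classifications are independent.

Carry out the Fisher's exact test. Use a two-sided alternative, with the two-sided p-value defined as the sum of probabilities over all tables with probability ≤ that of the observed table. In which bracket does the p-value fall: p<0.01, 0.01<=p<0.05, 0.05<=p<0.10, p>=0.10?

Margins: r₁=10, r₂=14, c₁=12, c₂=12, n=24
p_obs = C(10,7)·C(14,5)/C(24,12); sum pmf over tables with pmf ≤ p_obs
p-value (two-sided) = 0.21376
→ bracket: p>=0.10

p-value bracket: p>=0.10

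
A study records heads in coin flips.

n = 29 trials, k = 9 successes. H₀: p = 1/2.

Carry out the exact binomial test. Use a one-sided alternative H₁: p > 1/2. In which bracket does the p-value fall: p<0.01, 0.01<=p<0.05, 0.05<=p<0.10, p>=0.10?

p-value bracket: p>=0.10

Exact binomial: n=29, k=9, p₀=1/2=0.5000
P(X≥9) from Σ C(n,i)·p₀^i·(1−p₀)^(n−i)
p-value (one-sided, H₁ greater) = 0.98794
→ bracket: p>=0.10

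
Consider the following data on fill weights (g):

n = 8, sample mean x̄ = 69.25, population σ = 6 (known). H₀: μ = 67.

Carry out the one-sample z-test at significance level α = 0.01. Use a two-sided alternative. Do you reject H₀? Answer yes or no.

SE = σ/√n = 6/√8 = 2.1213
z = (x̄−μ₀)/SE = (69.25−67)/2.1213 = 1.0607
p-value (two-sided) = 0.28884
At α=0.01: p ≥ α → fail to reject H₀

reject H₀: no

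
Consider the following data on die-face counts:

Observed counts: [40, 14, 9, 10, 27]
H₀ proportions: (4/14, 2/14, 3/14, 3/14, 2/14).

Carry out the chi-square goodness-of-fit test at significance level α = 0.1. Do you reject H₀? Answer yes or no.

reject H₀: yes

n = 100; E_i = n·p_i = [28.57, 14.29, 21.43, 21.43, 14.29]
χ² = (40−28.57)²/28.57 + (14−14.29)²/14.29 + (9−21.43)²/21.43 + (10−21.43)²/21.43 + (27−14.29)²/14.29 = 29.1967
df = 4
p-value (upper-tail) = 0.00001
At α=0.1: p < α → reject H₀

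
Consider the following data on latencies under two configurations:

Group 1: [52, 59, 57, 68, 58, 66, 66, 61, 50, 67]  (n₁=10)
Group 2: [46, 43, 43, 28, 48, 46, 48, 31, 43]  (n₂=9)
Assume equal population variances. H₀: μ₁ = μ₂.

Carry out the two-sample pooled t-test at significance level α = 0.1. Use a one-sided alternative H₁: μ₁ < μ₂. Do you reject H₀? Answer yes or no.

x̄₁=60.400, s₁=6.346, n₁=10
x̄₂=41.778, s₂=7.276, n₂=9
s_p² = [9·6.346² + 8·7.276²]/17 = 46.2327
SE = √(s_p²·(1/10+1/9)) = 3.1241
t = (60.400−41.778)/3.1241 = 5.9608
df = 17
p-value (one-sided, H₁ less) = 0.99999
At α=0.1: p ≥ α → fail to reject H₀

reject H₀: no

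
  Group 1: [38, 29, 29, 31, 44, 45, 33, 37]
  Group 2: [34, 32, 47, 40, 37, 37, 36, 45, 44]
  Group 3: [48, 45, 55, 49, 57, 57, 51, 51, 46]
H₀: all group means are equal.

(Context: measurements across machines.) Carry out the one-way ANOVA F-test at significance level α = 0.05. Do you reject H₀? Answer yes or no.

Group means [35.75, 39.11, 51.00], grand mean 42.192
SSB = Σnᵢ(x̄ᵢ−x̄)² = 1115.650; SSW = ΣΣ(x−x̄ᵢ)² = 660.389
MSB = 1115.650/2 = 557.8248; MSW = 660.389/23 = 28.7126
F = MSB/MSW = 19.4279
df = (2, 23)
p-value (upper-tail) = 0.00001
At α=0.05: p < α → reject H₀

reject H₀: yes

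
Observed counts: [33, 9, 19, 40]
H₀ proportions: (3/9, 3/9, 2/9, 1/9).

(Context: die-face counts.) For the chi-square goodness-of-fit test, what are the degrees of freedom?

df = k − 1 = 4 − 1 = 3

degrees of freedom = 3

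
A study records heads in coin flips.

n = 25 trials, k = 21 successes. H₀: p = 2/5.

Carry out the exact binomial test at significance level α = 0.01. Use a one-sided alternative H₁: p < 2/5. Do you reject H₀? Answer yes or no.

reject H₀: no

Exact binomial: n=25, k=21, p₀=2/5=0.4000
P(X≤21) from Σ C(n,i)·p₀^i·(1−p₀)^(n−i)
p-value (one-sided, H₁ less) = 1.00000
At α=0.01: p ≥ α → fail to reject H₀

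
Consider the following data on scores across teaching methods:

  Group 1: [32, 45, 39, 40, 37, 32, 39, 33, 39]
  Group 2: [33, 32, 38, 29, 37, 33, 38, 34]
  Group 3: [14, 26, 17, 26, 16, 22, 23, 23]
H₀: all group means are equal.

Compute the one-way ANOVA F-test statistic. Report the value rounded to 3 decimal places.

test statistic = 37.584

Group means [37.33, 34.25, 20.88], grand mean 31.080
SSB = Σnᵢ(x̄ᵢ−x̄)² = 1265.465; SSW = ΣΣ(x−x̄ᵢ)² = 370.375
MSB = 1265.465/2 = 632.7325; MSW = 370.375/22 = 16.8352
F = MSB/MSW = 37.5838
df = (2, 22)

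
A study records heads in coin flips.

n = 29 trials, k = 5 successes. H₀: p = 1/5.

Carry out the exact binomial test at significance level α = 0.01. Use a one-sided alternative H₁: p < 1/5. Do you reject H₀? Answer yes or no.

Exact binomial: n=29, k=5, p₀=1/5=0.2000
P(X≤5) from Σ C(n,i)·p₀^i·(1−p₀)^(n−i)
p-value (one-sided, H₁ less) = 0.46340
At α=0.01: p ≥ α → fail to reject H₀

reject H₀: no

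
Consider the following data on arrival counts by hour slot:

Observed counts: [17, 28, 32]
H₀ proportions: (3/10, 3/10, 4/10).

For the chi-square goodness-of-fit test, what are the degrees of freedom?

df = k − 1 = 3 − 1 = 2

degrees of freedom = 2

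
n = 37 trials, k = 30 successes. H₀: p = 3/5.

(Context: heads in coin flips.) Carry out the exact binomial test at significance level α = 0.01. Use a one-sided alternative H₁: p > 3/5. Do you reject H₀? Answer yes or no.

reject H₀: yes

Exact binomial: n=37, k=30, p₀=3/5=0.6000
P(X≥30) from Σ C(n,i)·p₀^i·(1−p₀)^(n−i)
p-value (one-sided, H₁ greater) = 0.00544
At α=0.01: p < α → reject H₀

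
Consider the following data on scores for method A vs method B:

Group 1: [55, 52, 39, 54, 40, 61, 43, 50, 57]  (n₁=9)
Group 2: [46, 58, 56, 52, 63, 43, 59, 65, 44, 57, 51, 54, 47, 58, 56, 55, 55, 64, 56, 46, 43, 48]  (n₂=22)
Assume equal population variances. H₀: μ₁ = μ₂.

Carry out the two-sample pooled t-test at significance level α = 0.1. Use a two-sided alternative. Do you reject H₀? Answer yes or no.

reject H₀: no

x̄₁=50.111, s₁=7.785, n₁=9
x̄₂=53.455, s₂=6.703, n₂=22
s_p² = [8·7.785² + 21·6.703²]/29 = 49.2532
SE = √(s_p²·(1/9+1/22)) = 2.7769
t = (50.111−53.455)/2.7769 = -1.2040
df = 29
p-value (two-sided) = 0.23832
At α=0.1: p ≥ α → fail to reject H₀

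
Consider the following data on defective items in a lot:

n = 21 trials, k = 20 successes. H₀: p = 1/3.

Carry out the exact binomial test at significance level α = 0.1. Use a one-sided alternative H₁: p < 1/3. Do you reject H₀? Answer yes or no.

Exact binomial: n=21, k=20, p₀=1/3=0.3333
P(X≤20) from Σ C(n,i)·p₀^i·(1−p₀)^(n−i)
p-value (one-sided, H₁ less) = 1.00000
At α=0.1: p ≥ α → fail to reject H₀

reject H₀: no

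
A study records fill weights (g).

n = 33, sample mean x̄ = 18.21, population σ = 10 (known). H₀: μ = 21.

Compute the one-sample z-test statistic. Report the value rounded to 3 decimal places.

SE = σ/√n = 10/√33 = 1.7408
z = (x̄−μ₀)/SE = (18.21−21)/1.7408 = -1.6027

test statistic = -1.603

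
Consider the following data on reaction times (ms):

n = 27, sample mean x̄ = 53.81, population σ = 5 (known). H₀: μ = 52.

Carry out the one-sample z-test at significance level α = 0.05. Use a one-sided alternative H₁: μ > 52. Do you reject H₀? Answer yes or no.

SE = σ/√n = 5/√27 = 0.9623
z = (x̄−μ₀)/SE = (53.81−52)/0.9623 = 1.8810
p-value (one-sided, H₁ greater) = 0.02999
At α=0.05: p < α → reject H₀

reject H₀: yes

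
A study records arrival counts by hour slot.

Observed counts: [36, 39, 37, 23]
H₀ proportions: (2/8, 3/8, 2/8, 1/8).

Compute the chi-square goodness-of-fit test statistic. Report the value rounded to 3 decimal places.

test statistic = 5.356

n = 135; E_i = n·p_i = [33.75, 50.62, 33.75, 16.88]
χ² = (36−33.75)²/33.75 + (39−50.62)²/50.62 + (37−33.75)²/33.75 + (23−16.88)²/16.88 = 5.3556
df = 3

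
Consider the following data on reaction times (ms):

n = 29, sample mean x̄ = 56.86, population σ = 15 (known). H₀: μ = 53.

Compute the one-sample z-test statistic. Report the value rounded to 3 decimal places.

test statistic = 1.386

SE = σ/√n = 15/√29 = 2.7854
z = (x̄−μ₀)/SE = (56.86−53)/2.7854 = 1.3858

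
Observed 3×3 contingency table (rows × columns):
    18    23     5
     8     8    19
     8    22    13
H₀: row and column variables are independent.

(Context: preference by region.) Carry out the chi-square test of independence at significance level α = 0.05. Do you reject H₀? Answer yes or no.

reject H₀: yes

Row totals [46, 35, 43], col totals [34, 53, 37], n=124
χ² = (18−12.61)²/12.61 + (23−19.66)²/19.66 + (5−13.73)²/13.73 + (8−9.60)²/9.60 + (8−14.96)²/14.96 + (19−10.44)²/10.44 + (8−11.79)²/11.79 + (22−18.38)²/18.38 + (13−12.83)²/12.83 = 20.8630
df = 4
p-value (upper-tail) = 0.00034
At α=0.05: p < α → reject H₀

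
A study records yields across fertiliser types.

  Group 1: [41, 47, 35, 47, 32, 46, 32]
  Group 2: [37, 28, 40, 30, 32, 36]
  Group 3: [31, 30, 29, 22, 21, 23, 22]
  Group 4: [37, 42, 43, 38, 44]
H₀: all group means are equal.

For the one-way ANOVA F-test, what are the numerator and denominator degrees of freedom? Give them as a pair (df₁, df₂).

degrees of freedom = [3, 21]

k = 4 groups, N = 25 total
df = (k−1, N−k) = (4−1, 25−4) = (3, 21)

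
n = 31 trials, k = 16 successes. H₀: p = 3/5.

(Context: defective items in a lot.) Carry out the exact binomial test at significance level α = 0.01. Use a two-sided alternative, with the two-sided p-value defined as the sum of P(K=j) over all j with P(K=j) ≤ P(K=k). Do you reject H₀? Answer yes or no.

reject H₀: no

Exact binomial: n=31, k=16, p₀=3/5=0.6000
P(X=j) = C(n,j)·p₀^j·(1−p₀)^(n−j); p = Σ P(X=j) over j with P(X=j) ≤ P(X=16)
p-value (two-sided) = 0.36280
At α=0.01: p ≥ α → fail to reject H₀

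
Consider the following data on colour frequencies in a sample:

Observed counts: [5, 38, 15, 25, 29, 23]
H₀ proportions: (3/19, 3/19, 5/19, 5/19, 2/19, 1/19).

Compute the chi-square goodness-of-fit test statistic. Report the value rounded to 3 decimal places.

test statistic = 91.475

n = 135; E_i = n·p_i = [21.32, 21.32, 35.53, 35.53, 14.21, 7.11]
χ² = (5−21.32)²/21.32 + (38−21.32)²/21.32 + (15−35.53)²/35.53 + (25−35.53)²/35.53 + (29−14.21)²/14.21 + (23−7.11)²/7.11 = 91.4753
df = 5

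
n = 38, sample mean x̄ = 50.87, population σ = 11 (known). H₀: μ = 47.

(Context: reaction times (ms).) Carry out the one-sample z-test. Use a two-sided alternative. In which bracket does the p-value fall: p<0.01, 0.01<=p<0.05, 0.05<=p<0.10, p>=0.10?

p-value bracket: 0.01<=p<0.05

SE = σ/√n = 11/√38 = 1.7844
z = (x̄−μ₀)/SE = (50.87−47)/1.7844 = 2.1688
p-value (two-sided) = 0.03010
→ bracket: 0.01<=p<0.05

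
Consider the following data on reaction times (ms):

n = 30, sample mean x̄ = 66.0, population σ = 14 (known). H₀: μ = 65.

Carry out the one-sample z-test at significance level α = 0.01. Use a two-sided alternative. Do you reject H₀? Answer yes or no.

SE = σ/√n = 14/√30 = 2.5560
z = (x̄−μ₀)/SE = (66.0−65)/2.5560 = 0.3912
p-value (two-sided) = 0.69563
At α=0.01: p ≥ α → fail to reject H₀

reject H₀: no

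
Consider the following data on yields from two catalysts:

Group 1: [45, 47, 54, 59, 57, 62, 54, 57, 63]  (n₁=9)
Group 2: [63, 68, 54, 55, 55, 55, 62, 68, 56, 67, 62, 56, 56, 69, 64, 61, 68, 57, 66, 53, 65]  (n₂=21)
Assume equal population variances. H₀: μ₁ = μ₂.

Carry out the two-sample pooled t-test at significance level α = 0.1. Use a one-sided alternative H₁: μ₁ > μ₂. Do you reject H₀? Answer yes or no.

reject H₀: no

x̄₁=55.333, s₁=6.144, n₁=9
x̄₂=60.952, s₂=5.545, n₂=21
s_p² = [8·6.144² + 20·5.545²]/28 = 32.7483
SE = √(s_p²·(1/9+1/21)) = 2.2799
t = (55.333−60.952)/2.2799 = -2.4646
df = 28
p-value (one-sided, H₁ greater) = 0.98994
At α=0.1: p ≥ α → fail to reject H₀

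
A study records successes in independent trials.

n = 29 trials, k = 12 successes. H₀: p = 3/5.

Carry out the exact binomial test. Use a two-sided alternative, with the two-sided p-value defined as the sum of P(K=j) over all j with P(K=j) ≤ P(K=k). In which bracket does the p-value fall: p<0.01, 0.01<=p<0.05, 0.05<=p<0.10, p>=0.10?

Exact binomial: n=29, k=12, p₀=3/5=0.6000
P(X=j) = C(n,j)·p₀^j·(1−p₀)^(n−j); p = Σ P(X=j) over j with P(X=j) ≤ P(X=12)
p-value (two-sided) = 0.05621
→ bracket: 0.05<=p<0.10

p-value bracket: 0.05<=p<0.10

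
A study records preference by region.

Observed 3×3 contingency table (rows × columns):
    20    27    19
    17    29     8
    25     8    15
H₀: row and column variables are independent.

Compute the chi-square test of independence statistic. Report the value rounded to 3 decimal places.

test statistic = 16.952

Row totals [66, 54, 48], col totals [62, 64, 42], n=168
χ² = (20−24.36)²/24.36 + (27−25.14)²/25.14 + (19−16.50)²/16.50 + (17−19.93)²/19.93 + (29−20.57)²/20.57 + (8−13.50)²/13.50 + (25−17.71)²/17.71 + (8−18.29)²/18.29 + (15−12.00)²/12.00 = 16.9521
df = 4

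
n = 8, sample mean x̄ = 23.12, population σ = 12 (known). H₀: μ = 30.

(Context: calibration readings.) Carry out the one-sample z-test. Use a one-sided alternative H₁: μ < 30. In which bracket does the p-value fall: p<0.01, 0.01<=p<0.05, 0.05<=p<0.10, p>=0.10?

SE = σ/√n = 12/√8 = 4.2426
z = (x̄−μ₀)/SE = (23.12−30)/4.2426 = -1.6216
p-value (one-sided, H₁ less) = 0.05244
→ bracket: 0.05<=p<0.10

p-value bracket: 0.05<=p<0.10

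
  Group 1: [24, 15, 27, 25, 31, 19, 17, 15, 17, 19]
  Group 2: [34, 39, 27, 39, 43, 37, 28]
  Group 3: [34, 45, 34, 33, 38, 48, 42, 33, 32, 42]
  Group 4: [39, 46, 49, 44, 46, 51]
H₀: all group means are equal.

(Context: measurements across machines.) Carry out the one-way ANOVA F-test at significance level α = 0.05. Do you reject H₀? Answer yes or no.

reject H₀: yes

Group means [20.90, 35.29, 38.10, 45.83], grand mean 33.697
SSB = Σnᵢ(x̄ᵢ−x̄)² = 2732.908; SSW = ΣΣ(x−x̄ᵢ)² = 872.062
MSB = 2732.908/3 = 910.9693; MSW = 872.062/29 = 30.0711
F = MSB/MSW = 30.2938
df = (3, 29)
p-value (upper-tail) = 0.00000
At α=0.05: p < α → reject H₀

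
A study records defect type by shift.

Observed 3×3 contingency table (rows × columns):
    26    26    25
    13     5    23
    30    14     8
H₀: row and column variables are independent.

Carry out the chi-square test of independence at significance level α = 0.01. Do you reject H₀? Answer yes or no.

reject H₀: yes

Row totals [77, 41, 52], col totals [69, 45, 56], n=170
χ² = (26−31.25)²/31.25 + (26−20.38)²/20.38 + (25−25.36)²/25.36 + (13−16.64)²/16.64 + (5−10.85)²/10.85 + (23−13.51)²/13.51 + (30−21.11)²/21.11 + (14−13.76)²/13.76 + (8−17.13)²/17.13 = 21.6813
df = 4
p-value (upper-tail) = 0.00023
At α=0.01: p < α → reject H₀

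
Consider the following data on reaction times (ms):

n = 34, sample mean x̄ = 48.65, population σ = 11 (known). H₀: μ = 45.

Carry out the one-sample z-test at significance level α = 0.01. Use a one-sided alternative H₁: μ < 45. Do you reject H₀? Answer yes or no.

SE = σ/√n = 11/√34 = 1.8865
z = (x̄−μ₀)/SE = (48.65−45)/1.8865 = 1.9348
p-value (one-sided, H₁ less) = 0.97349
At α=0.01: p ≥ α → fail to reject H₀

reject H₀: no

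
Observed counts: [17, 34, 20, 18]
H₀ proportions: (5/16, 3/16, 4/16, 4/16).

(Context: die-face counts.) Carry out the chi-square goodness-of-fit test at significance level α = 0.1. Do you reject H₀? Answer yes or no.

n = 89; E_i = n·p_i = [27.81, 16.69, 22.25, 22.25]
χ² = (17−27.81)²/27.81 + (34−16.69)²/16.69 + (20−22.25)²/22.25 + (18−22.25)²/22.25 = 23.2037
df = 3
p-value (upper-tail) = 0.00004
At α=0.1: p < α → reject H₀

reject H₀: yes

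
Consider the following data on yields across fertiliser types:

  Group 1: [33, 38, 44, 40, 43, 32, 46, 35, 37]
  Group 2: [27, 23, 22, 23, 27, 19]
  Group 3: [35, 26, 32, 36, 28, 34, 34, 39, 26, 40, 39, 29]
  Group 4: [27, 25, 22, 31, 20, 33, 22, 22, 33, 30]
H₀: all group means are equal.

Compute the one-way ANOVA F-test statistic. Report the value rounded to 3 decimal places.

Group means [38.67, 23.50, 33.17, 26.50], grand mean 31.135
SSB = Σnᵢ(x̄ᵢ−x̄)² = 1124.658; SSW = ΣΣ(x−x̄ᵢ)² = 741.667
MSB = 1124.658/3 = 374.8859; MSW = 741.667/33 = 22.4747
F = MSB/MSW = 16.6803
df = (3, 33)

test statistic = 16.680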